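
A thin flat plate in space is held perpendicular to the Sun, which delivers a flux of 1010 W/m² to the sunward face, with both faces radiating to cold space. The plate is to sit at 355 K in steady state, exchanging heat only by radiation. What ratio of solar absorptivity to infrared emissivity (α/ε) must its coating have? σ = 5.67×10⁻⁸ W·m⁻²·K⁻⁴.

Balance: αS·A = εσ·2A·T⁴ ⇒ α/ε = 2σT⁴/S.
α/ε = 2·5.67×10⁻⁸·(355)⁴/1010 = 2·5.67×10⁻⁸·1.588×10¹⁰/1010.

α/ε ≈ 1.78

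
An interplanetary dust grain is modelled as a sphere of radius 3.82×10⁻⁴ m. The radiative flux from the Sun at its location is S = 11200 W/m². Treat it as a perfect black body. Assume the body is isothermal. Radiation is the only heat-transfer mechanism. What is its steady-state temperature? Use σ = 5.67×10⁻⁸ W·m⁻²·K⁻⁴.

T ≈ 471 K

At equilibrium, absorbed power = emitted power.
Absorbing cross-section = πr² = 4.584×10⁻⁷ m²; emitting surface = 4πr² = 1.834×10⁻⁶ m² (ratio 4).
S·A_cross = εσ·A_surf·T⁴  ⇒  T⁴ = S/(4σ).
T⁴ = 1.00·11200/(4·5.67×10⁻⁸) = 4.938×10¹⁰ K⁴.
T = (4.938×10¹⁰)^(1/4).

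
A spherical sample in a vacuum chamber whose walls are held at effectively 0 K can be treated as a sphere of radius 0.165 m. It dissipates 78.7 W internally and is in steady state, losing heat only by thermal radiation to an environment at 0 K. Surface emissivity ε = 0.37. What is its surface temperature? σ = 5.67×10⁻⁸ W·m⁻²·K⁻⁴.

T ≈ 324 K

Steady state: internal power = radiated power, P = εσA T⁴.
Radiating area A = 4πr² = 0.3421 m².
T⁴ = P/(εσA) = 78.7/(0.37·5.67×10⁻⁸·0.3421) = 1.097×10¹⁰ K⁴.
T = (1.097×10¹⁰)^(1/4).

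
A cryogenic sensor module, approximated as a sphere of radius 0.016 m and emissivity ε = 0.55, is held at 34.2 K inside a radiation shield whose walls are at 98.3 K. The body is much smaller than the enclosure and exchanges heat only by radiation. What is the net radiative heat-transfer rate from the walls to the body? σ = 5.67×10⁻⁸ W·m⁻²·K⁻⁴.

For a small grey body in a large enclosure: P_net = εσA(T_body⁴ − T_wall⁴).
A = 4πr² = 0.003217 m²; T_body⁴ − T_wall⁴ = 1.368×10⁶ − 9.337×10⁷ = -9.200×10⁷ K⁴.
|P_net| = 0.55·5.67×10⁻⁸·0.003217·9.200×10⁷.

P_net ≈ 0.00923 W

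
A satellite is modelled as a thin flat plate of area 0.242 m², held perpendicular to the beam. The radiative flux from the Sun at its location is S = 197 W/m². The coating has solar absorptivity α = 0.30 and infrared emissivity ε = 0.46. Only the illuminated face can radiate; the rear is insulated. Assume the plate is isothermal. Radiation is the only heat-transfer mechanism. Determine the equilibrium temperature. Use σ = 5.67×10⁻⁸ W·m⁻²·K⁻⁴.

At equilibrium, absorbed power = emitted power.
Absorbing cross-section = A = 0.2420 m²; emitting surface = A = 0.2420 m² (ratio 1).
αS·A_cross = εσ·A_surf·T⁴  ⇒  T⁴ = αS/(ε·1σ).
T⁴ = 0.300·197/(0.46·1·5.67×10⁻⁸) = 2.266×10⁹ K⁴.
T = (2.266×10⁹)^(1/4).

T ≈ 218 K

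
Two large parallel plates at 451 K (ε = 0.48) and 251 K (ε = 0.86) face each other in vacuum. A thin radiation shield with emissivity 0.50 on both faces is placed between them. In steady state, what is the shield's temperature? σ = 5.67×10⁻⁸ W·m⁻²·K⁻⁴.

In steady state the net flux on the hot side equals that on the cold side.
σ(T₁⁴−T_s⁴)/D₁ = σ(T_s⁴−T₂⁴)/D₂, with D₁ = 1/ε₁+1/ε_s−1 = 3.083, D₂ = 1/ε_s+1/ε₂−1 = 2.163.
Solve for T_s⁴: T_s⁴ = (D₂·T₁⁴ + D₁·T₂⁴)/(D₁+D₂) = 1.939×10¹⁰ K⁴.

T_s ≈ 373 K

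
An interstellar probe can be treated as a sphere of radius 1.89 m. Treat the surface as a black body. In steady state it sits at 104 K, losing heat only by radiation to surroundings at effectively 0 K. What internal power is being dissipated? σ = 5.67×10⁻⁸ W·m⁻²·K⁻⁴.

P ≈ 298 W

Steady state: P = εσA T⁴.
A = 4πr² = 44.89 m²; T⁴ = (104)⁴ = 1.170×10⁸ K⁴.
P = 1.0 × 5.67×10⁻⁸ × 44.89 × 1.170×10⁸.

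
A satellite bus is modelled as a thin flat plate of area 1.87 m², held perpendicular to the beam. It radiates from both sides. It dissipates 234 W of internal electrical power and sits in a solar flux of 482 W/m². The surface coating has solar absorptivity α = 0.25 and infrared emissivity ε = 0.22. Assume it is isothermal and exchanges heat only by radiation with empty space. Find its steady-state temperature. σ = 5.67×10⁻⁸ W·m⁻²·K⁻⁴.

At steady state, absorbed solar power + internal power = radiated power.
Absorbed: α·S·A_cross = 0.25·482·1.870 = 225.3 W (cross-section A).
Total input = 225.3 + 234 = 459.3 W.
Radiated: εσ·A_surf·T⁴ with A_surf = 2A = 3.740 m².
T⁴ = 459.3/(0.22·5.67×10⁻⁸·3.740) = 9.846×10⁹ K⁴.

T ≈ 315 K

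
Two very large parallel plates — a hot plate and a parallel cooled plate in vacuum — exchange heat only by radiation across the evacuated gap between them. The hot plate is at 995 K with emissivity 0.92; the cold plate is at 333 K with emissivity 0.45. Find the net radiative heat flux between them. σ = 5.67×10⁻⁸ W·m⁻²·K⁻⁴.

q ≈ 23800 W/m²

For two infinite grey parallel plates, q = σ(T₁⁴ − T₂⁴)/(1/ε₁ + 1/ε₂ − 1).
T₁⁴ − T₂⁴ = 9.801×10¹¹ − 1.230×10¹⁰ = 9.679×10¹¹ K⁴.
1/ε₁ + 1/ε₂ − 1 = 1.087 + 2.222 − 1 = 2.309.
q = 5.67×10⁻⁸ × 9.679×10¹¹ / 2.309.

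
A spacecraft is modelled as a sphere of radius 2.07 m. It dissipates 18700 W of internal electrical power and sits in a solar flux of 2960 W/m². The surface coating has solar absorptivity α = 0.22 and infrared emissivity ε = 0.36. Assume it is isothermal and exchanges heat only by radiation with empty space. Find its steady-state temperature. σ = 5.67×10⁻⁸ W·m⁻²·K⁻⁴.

T ≈ 398 K

At steady state, absorbed solar power + internal power = radiated power.
Absorbed: α·S·A_cross = 0.22·2960·13.46 = 8766 W (cross-section πr²).
Total input = 8766 + 18700 = 27470 W.
Radiated: εσ·A_surf·T⁴ with A_surf = 4πr² = 53.85 m².
T⁴ = 27470/(0.36·5.67×10⁻⁸·53.85) = 2.499×10¹⁰ K⁴.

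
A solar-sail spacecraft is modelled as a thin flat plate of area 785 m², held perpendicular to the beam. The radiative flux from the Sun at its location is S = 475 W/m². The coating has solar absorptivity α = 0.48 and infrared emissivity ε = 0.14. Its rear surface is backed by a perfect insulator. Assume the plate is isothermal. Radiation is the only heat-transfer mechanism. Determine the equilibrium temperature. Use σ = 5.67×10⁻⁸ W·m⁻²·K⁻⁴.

T ≈ 412 K

At equilibrium, absorbed power = emitted power.
Absorbing cross-section = A = 785.0 m²; emitting surface = A = 785.0 m² (ratio 1).
αS·A_cross = εσ·A_surf·T⁴  ⇒  T⁴ = αS/(ε·1σ).
T⁴ = 0.480·475/(0.14·1·5.67×10⁻⁸) = 2.872×10¹⁰ K⁴.
T = (2.872×10¹⁰)^(1/4).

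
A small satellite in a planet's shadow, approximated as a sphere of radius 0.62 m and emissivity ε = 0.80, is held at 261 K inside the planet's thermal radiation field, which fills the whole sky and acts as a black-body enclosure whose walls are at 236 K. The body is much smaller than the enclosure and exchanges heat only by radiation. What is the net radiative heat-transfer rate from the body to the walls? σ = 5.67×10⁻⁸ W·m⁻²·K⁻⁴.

P_net ≈ 337 W

For a small grey body in a large enclosure: P_net = εσA(T_body⁴ − T_wall⁴).
A = 4πr² = 4.831 m²; T_body⁴ − T_wall⁴ = 4.640×10⁹ − 3.102×10⁹ = 1.538×10⁹ K⁴.
|P_net| = 0.80·5.67×10⁻⁸·4.831·1.538×10⁹.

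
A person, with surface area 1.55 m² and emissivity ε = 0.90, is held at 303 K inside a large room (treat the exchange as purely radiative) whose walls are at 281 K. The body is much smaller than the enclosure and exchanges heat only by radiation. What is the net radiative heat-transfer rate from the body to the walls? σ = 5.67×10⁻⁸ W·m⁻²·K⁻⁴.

P_net ≈ 174 W

For a small grey body in a large enclosure: P_net = εσA(T_body⁴ − T_wall⁴).
A = 1.55 m²; T_body⁴ − T_wall⁴ = 8.429×10⁹ − 6.235×10⁹ = 2.194×10⁹ K⁴.
|P_net| = 0.90·5.67×10⁻⁸·1.550·2.194×10⁹.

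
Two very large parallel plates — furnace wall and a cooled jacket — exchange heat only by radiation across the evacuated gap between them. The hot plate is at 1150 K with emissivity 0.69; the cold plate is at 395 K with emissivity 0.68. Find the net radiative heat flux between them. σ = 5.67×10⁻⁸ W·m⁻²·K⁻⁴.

q ≈ 50900 W/m²

For two infinite grey parallel plates, q = σ(T₁⁴ − T₂⁴)/(1/ε₁ + 1/ε₂ − 1).
T₁⁴ − T₂⁴ = 1.749×10¹² − 2.434×10¹⁰ = 1.725×10¹² K⁴.
1/ε₁ + 1/ε₂ − 1 = 1.449 + 1.471 − 1 = 1.920.
q = 5.67×10⁻⁸ × 1.725×10¹² / 1.920.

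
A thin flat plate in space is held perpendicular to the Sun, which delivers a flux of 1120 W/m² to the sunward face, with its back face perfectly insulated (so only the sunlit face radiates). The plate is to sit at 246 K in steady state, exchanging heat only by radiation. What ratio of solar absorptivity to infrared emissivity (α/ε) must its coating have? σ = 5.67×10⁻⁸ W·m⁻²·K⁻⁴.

Balance: αS·A = εσ·1A·T⁴ ⇒ α/ε = σT⁴/S.
α/ε = 5.67×10⁻⁸·(246)⁴/1120 = 5.67×10⁻⁸·3.662×10⁹/1120.

α/ε ≈ 0.185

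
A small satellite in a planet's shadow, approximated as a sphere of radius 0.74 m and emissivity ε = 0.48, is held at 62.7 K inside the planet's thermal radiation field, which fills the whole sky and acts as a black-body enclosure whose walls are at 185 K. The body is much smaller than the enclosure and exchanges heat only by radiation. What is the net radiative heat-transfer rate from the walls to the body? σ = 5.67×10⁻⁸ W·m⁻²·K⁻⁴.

For a small grey body in a large enclosure: P_net = εσA(T_body⁴ − T_wall⁴).
A = 4πr² = 6.881 m²; T_body⁴ − T_wall⁴ = 1.546×10⁷ − 1.171×10⁹ = -1.156×10⁹ K⁴.
|P_net| = 0.48·5.67×10⁻⁸·6.881·1.156×10⁹.

P_net ≈ 216 W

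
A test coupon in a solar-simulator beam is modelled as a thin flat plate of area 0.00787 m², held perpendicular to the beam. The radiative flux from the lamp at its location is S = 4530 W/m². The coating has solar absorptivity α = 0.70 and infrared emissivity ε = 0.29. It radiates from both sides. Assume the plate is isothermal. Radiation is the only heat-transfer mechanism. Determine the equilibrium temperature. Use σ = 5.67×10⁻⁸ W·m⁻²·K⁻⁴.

T ≈ 557 K

At equilibrium, absorbed power = emitted power.
Absorbing cross-section = A = 0.007870 m²; emitting surface = 2A = 0.01574 m² (ratio 2).
αS·A_cross = εσ·A_surf·T⁴  ⇒  T⁴ = αS/(ε·2σ).
T⁴ = 0.700·4530/(0.29·2·5.67×10⁻⁸) = 9.642×10¹⁰ K⁴.
T = (9.642×10¹⁰)^(1/4).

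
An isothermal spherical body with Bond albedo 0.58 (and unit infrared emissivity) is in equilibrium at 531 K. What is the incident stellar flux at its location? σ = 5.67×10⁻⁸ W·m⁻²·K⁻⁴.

(1−a)S·πr² = σ·4πr²·T⁴ ⇒ S = 4σT⁴/(1−a).
S = 4·5.67×10⁻⁸·7.950×10¹⁰/0.420.

S ≈ 42900 W/m²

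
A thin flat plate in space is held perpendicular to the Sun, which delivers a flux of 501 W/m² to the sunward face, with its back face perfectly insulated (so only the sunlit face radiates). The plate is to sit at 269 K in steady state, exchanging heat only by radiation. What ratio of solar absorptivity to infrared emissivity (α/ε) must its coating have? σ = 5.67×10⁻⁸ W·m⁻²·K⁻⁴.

Balance: αS·A = εσ·1A·T⁴ ⇒ α/ε = σT⁴/S.
α/ε = 5.67×10⁻⁸·(269)⁴/501 = 5.67×10⁻⁸·5.236×10⁹/501.

α/ε ≈ 0.593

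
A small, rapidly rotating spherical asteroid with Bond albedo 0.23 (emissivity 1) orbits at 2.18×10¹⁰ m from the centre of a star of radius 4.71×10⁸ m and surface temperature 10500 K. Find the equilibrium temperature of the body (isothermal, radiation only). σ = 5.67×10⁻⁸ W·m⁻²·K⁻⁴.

T ≈ 1020 K

The star's surface emits σT_*⁴; at distance d the flux is S = σT_*⁴(R_*/d)².
S = 5.67×10⁻⁸·(10500)⁴·(4.71×10⁸/2.18×10¹⁰)² = 3.217×10⁵ W/m².
For an isothermal sphere T⁴ = (1−a)S/(4σ) = 1.092×10¹² K⁴.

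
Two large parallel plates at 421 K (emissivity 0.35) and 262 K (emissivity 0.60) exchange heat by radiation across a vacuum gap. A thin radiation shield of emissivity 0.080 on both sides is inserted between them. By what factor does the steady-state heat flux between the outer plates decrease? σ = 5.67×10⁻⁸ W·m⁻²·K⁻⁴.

Without shield: q₀ = σΔ(T⁴)/(1/ε₁+1/ε₂−1) with denominator 3.524.
With shield the two gaps are in series; the resistances add: (1/ε₁+1/ε_s−1)+(1/ε_s+1/ε₂−1) = 14.36+13.17 = 27.52.
Heat-flux ratio q₀/q = 27.52/3.524.

factor ≈ 7.81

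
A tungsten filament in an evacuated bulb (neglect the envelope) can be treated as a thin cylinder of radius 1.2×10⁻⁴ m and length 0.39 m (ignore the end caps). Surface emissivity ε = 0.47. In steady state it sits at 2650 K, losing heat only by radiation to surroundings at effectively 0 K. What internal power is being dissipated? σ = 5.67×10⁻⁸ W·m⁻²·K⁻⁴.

P ≈ 386 W

Steady state: P = εσA T⁴.
A = 2πrL = 2.941×10⁻⁴ m²; T⁴ = (2650)⁴ = 4.932×10¹³ K⁴.
P = 0.47 × 5.67×10⁻⁸ × 2.941×10⁻⁴ × 4.932×10¹³.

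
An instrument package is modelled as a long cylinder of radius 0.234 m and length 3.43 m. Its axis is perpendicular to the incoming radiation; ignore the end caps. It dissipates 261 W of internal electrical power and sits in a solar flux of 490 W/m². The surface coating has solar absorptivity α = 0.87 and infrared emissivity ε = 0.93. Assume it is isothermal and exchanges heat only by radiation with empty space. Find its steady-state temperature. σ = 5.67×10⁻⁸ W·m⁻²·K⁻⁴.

At steady state, absorbed solar power + internal power = radiated power.
Absorbed: α·S·A_cross = 0.87·490·1.605 = 684.3 W (cross-section 2rL).
Total input = 684.3 + 261 = 945.3 W.
Radiated: εσ·A_surf·T⁴ with A_surf = 2πrL = 5.043 m².
T⁴ = 945.3/(0.93·5.67×10⁻⁸·5.043) = 3.555×10⁹ K⁴.

T ≈ 244 K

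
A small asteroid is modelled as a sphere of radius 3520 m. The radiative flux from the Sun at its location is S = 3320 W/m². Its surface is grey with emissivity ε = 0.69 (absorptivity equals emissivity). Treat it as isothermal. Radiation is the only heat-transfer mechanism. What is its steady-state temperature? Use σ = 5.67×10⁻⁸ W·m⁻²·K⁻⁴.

At equilibrium, absorbed power = emitted power.
Absorbing cross-section = πr² = 3.893×10⁷ m²; emitting surface = 4πr² = 1.557×10⁸ m² (ratio 4).
εS·A_cross = εσ·A_surf·T⁴  ⇒  T⁴ = S/(4σ)   (ε cancels).
T⁴ = 3320/(4·5.67×10⁻⁸) = 1.464×10¹⁰ K⁴.
T = (1.464×10¹⁰)^(1/4).

T ≈ 348 K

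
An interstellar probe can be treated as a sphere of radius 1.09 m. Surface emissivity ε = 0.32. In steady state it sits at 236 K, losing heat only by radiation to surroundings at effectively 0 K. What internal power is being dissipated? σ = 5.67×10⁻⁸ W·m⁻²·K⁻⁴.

Steady state: P = εσA T⁴.
A = 4πr² = 14.93 m²; T⁴ = (236)⁴ = 3.102×10⁹ K⁴.
P = 0.32 × 5.67×10⁻⁸ × 14.93 × 3.102×10⁹.

P ≈ 840 W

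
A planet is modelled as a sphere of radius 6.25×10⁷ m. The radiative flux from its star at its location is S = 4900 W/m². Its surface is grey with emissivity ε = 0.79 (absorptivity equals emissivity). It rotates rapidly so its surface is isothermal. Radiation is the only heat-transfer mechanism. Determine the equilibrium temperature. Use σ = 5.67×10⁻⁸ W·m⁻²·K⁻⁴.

At equilibrium, absorbed power = emitted power.
Absorbing cross-section = πr² = 1.227×10¹⁶ m²; emitting surface = 4πr² = 4.909×10¹⁶ m² (ratio 4).
εS·A_cross = εσ·A_surf·T⁴  ⇒  T⁴ = S/(4σ)   (ε cancels).
T⁴ = 4900/(4·5.67×10⁻⁸) = 2.160×10¹⁰ K⁴.
T = (2.160×10¹⁰)^(1/4).

T ≈ 383 K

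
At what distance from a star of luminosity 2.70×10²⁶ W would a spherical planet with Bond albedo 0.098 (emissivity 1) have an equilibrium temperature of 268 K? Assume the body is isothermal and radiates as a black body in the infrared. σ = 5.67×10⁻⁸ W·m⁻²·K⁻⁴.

For an isothermal black-emitting sphere, (1−a)S·πr² = σ·4πr²·T⁴ ⇒ S = 4σT⁴/(1−a).
S = 4·5.67×10⁻⁸·(268)⁴/0.902 = 1297 W/m².
Flux falls as S = L/(4πd²), so d = √(L/(4πS)) = √(2.70×10²⁶/(4π·1297)).

d ≈ 1.29×10¹¹ m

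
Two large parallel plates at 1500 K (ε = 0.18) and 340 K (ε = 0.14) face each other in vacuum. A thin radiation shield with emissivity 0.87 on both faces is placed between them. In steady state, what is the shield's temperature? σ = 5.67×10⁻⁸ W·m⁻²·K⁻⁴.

In steady state the net flux on the hot side equals that on the cold side.
σ(T₁⁴−T_s⁴)/D₁ = σ(T_s⁴−T₂⁴)/D₂, with D₁ = 1/ε₁+1/ε_s−1 = 5.705, D₂ = 1/ε_s+1/ε₂−1 = 7.292.
Solve for T_s⁴: T_s⁴ = (D₂·T₁⁴ + D₁·T₂⁴)/(D₁+D₂) = 2.846×10¹² K⁴.

T_s ≈ 1300 K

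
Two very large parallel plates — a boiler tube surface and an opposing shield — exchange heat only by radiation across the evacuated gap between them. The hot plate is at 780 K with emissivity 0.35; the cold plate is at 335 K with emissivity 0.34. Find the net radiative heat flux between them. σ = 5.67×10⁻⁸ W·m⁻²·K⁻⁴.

q ≈ 4230 W/m²

For two infinite grey parallel plates, q = σ(T₁⁴ − T₂⁴)/(1/ε₁ + 1/ε₂ − 1).
T₁⁴ − T₂⁴ = 3.702×10¹¹ − 1.259×10¹⁰ = 3.576×10¹¹ K⁴.
1/ε₁ + 1/ε₂ − 1 = 2.857 + 2.941 − 1 = 4.798.
q = 5.67×10⁻⁸ × 3.576×10¹¹ / 4.798.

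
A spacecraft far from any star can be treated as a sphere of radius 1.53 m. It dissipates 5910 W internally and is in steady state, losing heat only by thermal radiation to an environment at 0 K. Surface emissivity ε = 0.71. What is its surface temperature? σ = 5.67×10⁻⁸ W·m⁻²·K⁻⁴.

Steady state: internal power = radiated power, P = εσA T⁴.
Radiating area A = 4πr² = 29.42 m².
T⁴ = P/(εσA) = 5910/(0.71·5.67×10⁻⁸·29.42) = 4.991×10⁹ K⁴.
T = (4.991×10⁹)^(1/4).

T ≈ 266 K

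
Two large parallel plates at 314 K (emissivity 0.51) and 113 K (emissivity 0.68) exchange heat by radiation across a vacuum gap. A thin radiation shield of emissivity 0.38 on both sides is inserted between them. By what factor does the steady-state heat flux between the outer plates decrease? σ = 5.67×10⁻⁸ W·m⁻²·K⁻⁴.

factor ≈ 2.75

Without shield: q₀ = σΔ(T⁴)/(1/ε₁+1/ε₂−1) with denominator 2.431.
With shield the two gaps are in series; the resistances add: (1/ε₁+1/ε_s−1)+(1/ε_s+1/ε₂−1) = 3.592+3.102 = 6.695.
Heat-flux ratio q₀/q = 6.695/2.431.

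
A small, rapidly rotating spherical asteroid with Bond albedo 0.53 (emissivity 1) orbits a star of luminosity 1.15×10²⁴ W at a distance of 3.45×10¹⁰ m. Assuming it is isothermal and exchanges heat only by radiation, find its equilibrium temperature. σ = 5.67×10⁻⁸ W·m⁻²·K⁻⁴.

First find the stellar flux at distance d: S = L/(4πd²) = 1.15×10²⁴/(4π·(3.45×10¹⁰)²) = 76.89 W/m².
For an isothermal sphere, absorbed (1−a)S·πr² = emitted σ·4πr²·T⁴, so T⁴ = (1−a)S/(4σ).
T⁴ = 0.470·76.89/(4·5.67×10⁻⁸) = 1.593×10⁸ K⁴.

T ≈ 112 K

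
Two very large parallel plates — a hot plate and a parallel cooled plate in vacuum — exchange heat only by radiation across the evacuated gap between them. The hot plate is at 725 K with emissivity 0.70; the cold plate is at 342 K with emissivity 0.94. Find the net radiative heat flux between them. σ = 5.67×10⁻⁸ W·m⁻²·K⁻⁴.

q ≈ 9980 W/m²

For two infinite grey parallel plates, q = σ(T₁⁴ − T₂⁴)/(1/ε₁ + 1/ε₂ − 1).
T₁⁴ − T₂⁴ = 2.763×10¹¹ − 1.368×10¹⁰ = 2.626×10¹¹ K⁴.
1/ε₁ + 1/ε₂ − 1 = 1.429 + 1.064 − 1 = 1.492.
q = 5.67×10⁻⁸ × 2.626×10¹¹ / 1.492.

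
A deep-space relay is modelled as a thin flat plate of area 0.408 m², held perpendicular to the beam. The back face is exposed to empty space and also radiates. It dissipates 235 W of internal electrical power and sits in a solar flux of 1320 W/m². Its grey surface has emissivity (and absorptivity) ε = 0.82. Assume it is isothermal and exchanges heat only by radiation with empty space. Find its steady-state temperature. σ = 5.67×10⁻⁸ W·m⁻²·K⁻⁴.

T ≈ 365 K

At steady state, absorbed solar power + internal power = radiated power.
Absorbed: α·S·A_cross = 0.82·1320·0.4080 = 441.6 W (cross-section A).
Total input = 441.6 + 235 = 676.6 W.
Radiated: εσ·A_surf·T⁴ with A_surf = 2A = 0.8160 m².
T⁴ = 676.6/(0.82·5.67×10⁻⁸·0.8160) = 1.783×10¹⁰ K⁴.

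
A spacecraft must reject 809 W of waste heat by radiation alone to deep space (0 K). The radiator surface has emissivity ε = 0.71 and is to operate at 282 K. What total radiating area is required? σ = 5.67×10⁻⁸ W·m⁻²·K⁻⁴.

A ≈ 3.18 m²

P = εσA T⁴ ⇒ A = P/(εσT⁴).
T⁴ = 6.324×10⁹ K⁴.
A = 809/(0.71 × 5.67×10⁻⁸ × 6.324×10⁹).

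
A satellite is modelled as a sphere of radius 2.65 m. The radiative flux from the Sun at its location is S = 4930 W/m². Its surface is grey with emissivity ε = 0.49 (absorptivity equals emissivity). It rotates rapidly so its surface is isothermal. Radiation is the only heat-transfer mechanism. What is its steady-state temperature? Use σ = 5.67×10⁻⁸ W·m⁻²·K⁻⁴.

At equilibrium, absorbed power = emitted power.
Absorbing cross-section = πr² = 22.06 m²; emitting surface = 4πr² = 88.25 m² (ratio 4).
εS·A_cross = εσ·A_surf·T⁴  ⇒  T⁴ = S/(4σ)   (ε cancels).
T⁴ = 4930/(4·5.67×10⁻⁸) = 2.174×10¹⁰ K⁴.
T = (2.174×10¹⁰)^(1/4).

T ≈ 384 K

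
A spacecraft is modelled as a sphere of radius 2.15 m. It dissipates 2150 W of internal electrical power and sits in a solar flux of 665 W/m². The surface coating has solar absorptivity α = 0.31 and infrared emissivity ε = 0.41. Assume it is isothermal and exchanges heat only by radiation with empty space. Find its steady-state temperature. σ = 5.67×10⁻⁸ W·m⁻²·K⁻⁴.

At steady state, absorbed solar power + internal power = radiated power.
Absorbed: α·S·A_cross = 0.31·665·14.52 = 2994 W (cross-section πr²).
Total input = 2994 + 2150 = 5144 W.
Radiated: εσ·A_surf·T⁴ with A_surf = 4πr² = 58.09 m².
T⁴ = 5144/(0.41·5.67×10⁻⁸·58.09) = 3.809×10⁹ K⁴.

T ≈ 248 K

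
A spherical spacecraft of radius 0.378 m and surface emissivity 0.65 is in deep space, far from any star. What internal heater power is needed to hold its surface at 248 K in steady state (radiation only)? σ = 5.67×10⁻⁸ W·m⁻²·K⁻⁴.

P = εσ·4πr²·T⁴.
4πr² = 1.796 m²; T⁴ = 3.783×10⁹ K⁴.
P = 0.65·5.67×10⁻⁸·1.796·3.783×10⁹.

P ≈ 250 W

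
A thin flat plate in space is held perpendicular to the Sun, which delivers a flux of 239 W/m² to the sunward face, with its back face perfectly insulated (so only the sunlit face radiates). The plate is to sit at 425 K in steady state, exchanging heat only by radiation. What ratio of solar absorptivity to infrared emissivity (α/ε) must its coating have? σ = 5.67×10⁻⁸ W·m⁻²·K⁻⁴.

α/ε ≈ 7.74

Balance: αS·A = εσ·1A·T⁴ ⇒ α/ε = σT⁴/S.
α/ε = 5.67×10⁻⁸·(425)⁴/239 = 5.67×10⁻⁸·3.263×10¹⁰/239.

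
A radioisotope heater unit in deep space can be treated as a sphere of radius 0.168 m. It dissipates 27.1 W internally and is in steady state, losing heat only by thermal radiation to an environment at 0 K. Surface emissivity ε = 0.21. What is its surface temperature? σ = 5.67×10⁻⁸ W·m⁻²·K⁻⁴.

T ≈ 283 K

Steady state: internal power = radiated power, P = εσA T⁴.
Radiating area A = 4πr² = 0.3547 m².
T⁴ = P/(εσA) = 27.1/(0.21·5.67×10⁻⁸·0.3547) = 6.417×10⁹ K⁴.
T = (6.417×10⁹)^(1/4).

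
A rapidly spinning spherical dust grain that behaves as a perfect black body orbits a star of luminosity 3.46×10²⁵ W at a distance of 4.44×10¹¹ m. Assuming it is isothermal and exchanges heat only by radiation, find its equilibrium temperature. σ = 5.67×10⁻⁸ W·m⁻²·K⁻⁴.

First find the stellar flux at distance d: S = L/(4πd²) = 3.46×10²⁵/(4π·(4.44×10¹¹)²) = 13.97 W/m².
For an isothermal sphere, absorbed (1−a)S·πr² = emitted σ·4πr²·T⁴, so T⁴ = (1−a)S/(4σ).
T⁴ = 1.00·13.97/(4·5.67×10⁻⁸) = 6.158×10⁷ K⁴.

T ≈ 88.6 K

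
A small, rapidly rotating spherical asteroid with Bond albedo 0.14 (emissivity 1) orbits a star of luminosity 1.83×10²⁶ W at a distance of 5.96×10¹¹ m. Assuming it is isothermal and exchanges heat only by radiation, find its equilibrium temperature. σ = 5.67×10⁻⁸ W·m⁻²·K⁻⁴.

First find the stellar flux at distance d: S = L/(4πd²) = 1.83×10²⁶/(4π·(5.96×10¹¹)²) = 41.00 W/m².
For an isothermal sphere, absorbed (1−a)S·πr² = emitted σ·4πr²·T⁴, so T⁴ = (1−a)S/(4σ).
T⁴ = 0.860·41.00/(4·5.67×10⁻⁸) = 1.555×10⁸ K⁴.

T ≈ 112 K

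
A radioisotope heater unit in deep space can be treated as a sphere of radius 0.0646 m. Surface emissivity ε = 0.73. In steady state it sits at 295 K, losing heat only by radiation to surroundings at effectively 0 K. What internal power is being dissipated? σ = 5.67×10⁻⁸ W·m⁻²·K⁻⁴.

P ≈ 16.4 W

Steady state: P = εσA T⁴.
A = 4πr² = 0.05244 m²; T⁴ = (295)⁴ = 7.573×10⁹ K⁴.
P = 0.73 × 5.67×10⁻⁸ × 0.05244 × 7.573×10⁹.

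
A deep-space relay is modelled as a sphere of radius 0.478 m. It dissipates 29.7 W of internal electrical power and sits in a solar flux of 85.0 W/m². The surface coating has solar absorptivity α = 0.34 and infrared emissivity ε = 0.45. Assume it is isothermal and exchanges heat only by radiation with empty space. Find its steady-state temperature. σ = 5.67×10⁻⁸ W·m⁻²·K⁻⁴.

At steady state, absorbed solar power + internal power = radiated power.
Absorbed: α·S·A_cross = 0.34·85.0·0.7178 = 20.74 W (cross-section πr²).
Total input = 20.74 + 29.7 = 50.44 W.
Radiated: εσ·A_surf·T⁴ with A_surf = 4πr² = 2.871 m².
T⁴ = 50.44/(0.45·5.67×10⁻⁸·2.871) = 6.886×10⁸ K⁴.

T ≈ 162 K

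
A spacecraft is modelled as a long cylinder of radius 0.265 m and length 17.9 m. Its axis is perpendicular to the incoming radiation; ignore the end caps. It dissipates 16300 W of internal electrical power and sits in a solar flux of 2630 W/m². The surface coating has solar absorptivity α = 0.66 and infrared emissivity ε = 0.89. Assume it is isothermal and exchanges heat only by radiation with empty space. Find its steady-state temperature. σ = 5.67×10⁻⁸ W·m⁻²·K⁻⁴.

T ≈ 384 K

At steady state, absorbed solar power + internal power = radiated power.
Absorbed: α·S·A_cross = 0.66·2630·9.487 = 16470 W (cross-section 2rL).
Total input = 16470 + 16300 = 32770 W.
Radiated: εσ·A_surf·T⁴ with A_surf = 2πrL = 29.80 m².
T⁴ = 32770/(0.89·5.67×10⁻⁸·29.80) = 2.179×10¹⁰ K⁴.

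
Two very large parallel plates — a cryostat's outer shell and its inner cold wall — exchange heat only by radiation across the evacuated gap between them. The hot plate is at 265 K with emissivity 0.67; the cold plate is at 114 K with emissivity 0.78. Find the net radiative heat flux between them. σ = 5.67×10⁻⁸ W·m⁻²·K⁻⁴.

For two infinite grey parallel plates, q = σ(T₁⁴ − T₂⁴)/(1/ε₁ + 1/ε₂ − 1).
T₁⁴ − T₂⁴ = 4.932×10⁹ − 1.689×10⁸ = 4.763×10⁹ K⁴.
1/ε₁ + 1/ε₂ − 1 = 1.493 + 1.282 − 1 = 1.775.
q = 5.67×10⁻⁸ × 4.763×10⁹ / 1.775.

q ≈ 152 W/m²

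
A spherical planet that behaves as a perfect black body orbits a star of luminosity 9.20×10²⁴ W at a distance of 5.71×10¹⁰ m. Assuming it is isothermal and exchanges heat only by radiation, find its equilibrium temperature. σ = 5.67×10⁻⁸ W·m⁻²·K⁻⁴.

First find the stellar flux at distance d: S = L/(4πd²) = 9.20×10²⁴/(4π·(5.71×10¹⁰)²) = 224.5 W/m².
For an isothermal sphere, absorbed (1−a)S·πr² = emitted σ·4πr²·T⁴, so T⁴ = (1−a)S/(4σ).
T⁴ = 1.00·224.5/(4·5.67×10⁻⁸) = 9.901×10⁸ K⁴.

T ≈ 177 K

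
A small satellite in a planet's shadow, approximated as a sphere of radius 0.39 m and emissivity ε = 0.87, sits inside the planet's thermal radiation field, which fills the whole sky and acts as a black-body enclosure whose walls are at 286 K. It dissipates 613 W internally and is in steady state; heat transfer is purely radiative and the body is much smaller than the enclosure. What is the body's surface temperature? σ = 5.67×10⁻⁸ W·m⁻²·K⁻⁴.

T ≈ 339 K

For a small grey body in a large enclosure, net radiated power = εσA(T⁴ − T_w⁴).
Steady state: P = εσA(T⁴ − T_w⁴) with A = 4πr² = 1.911 m².
T⁴ = P/(εσA) + T_w⁴ = 613/(0.87·5.67×10⁻⁸·1.911) + (286)⁴
    = 6.502×10⁹ + 6.691×10⁹ = 1.319×10¹⁰ K⁴.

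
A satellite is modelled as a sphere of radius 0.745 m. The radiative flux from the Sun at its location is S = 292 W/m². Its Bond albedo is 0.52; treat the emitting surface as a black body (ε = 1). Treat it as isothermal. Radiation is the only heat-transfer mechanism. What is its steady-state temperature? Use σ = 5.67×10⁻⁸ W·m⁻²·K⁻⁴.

At equilibrium, absorbed power = emitted power.
Absorbing cross-section = πr² = 1.744 m²; emitting surface = 4πr² = 6.975 m² (ratio 4).
(1−a)S·A_cross = εσ·A_surf·T⁴  ⇒  T⁴ = (1−a)S/(4σ).
T⁴ = 0.480·292/(4·5.67×10⁻⁸) = 6.180×10⁸ K⁴.
T = (6.180×10⁸)^(1/4).

T ≈ 158 K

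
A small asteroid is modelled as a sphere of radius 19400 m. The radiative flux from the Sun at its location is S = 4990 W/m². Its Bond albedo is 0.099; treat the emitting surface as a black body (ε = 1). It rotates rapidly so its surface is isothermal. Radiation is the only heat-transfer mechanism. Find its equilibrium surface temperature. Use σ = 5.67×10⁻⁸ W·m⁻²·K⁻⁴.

T ≈ 375 K

At equilibrium, absorbed power = emitted power.
Absorbing cross-section = πr² = 1.182×10⁹ m²; emitting surface = 4πr² = 4.729×10⁹ m² (ratio 4).
(1−a)S·A_cross = εσ·A_surf·T⁴  ⇒  T⁴ = (1−a)S/(4σ).
T⁴ = 0.901·4990/(4·5.67×10⁻⁸) = 1.982×10¹⁰ K⁴.
T = (1.982×10¹⁰)^(1/4).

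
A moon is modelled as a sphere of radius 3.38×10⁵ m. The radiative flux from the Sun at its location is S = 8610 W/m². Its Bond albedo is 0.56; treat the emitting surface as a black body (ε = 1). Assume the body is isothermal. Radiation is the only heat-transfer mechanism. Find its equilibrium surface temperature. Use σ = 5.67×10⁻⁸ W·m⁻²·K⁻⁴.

T ≈ 360 K

At equilibrium, absorbed power = emitted power.
Absorbing cross-section = πr² = 3.589×10¹¹ m²; emitting surface = 4πr² = 1.436×10¹² m² (ratio 4).
(1−a)S·A_cross = εσ·A_surf·T⁴  ⇒  T⁴ = (1−a)S/(4σ).
T⁴ = 0.440·8610/(4·5.67×10⁻⁸) = 1.670×10¹⁰ K⁴.
T = (1.670×10¹⁰)^(1/4).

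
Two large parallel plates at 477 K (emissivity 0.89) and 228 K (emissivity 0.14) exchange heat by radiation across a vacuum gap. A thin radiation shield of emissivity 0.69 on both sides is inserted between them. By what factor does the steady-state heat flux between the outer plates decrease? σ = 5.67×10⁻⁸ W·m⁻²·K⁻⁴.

Without shield: q₀ = σΔ(T⁴)/(1/ε₁+1/ε₂−1) with denominator 7.266.
With shield the two gaps are in series; the resistances add: (1/ε₁+1/ε_s−1)+(1/ε_s+1/ε₂−1) = 1.573+7.592 = 9.165.
Heat-flux ratio q₀/q = 9.165/7.266.

factor ≈ 1.26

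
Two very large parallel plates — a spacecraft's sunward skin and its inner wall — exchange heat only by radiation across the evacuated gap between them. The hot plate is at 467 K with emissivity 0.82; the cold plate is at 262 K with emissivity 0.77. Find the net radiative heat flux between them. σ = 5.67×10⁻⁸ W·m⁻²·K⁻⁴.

For two infinite grey parallel plates, q = σ(T₁⁴ − T₂⁴)/(1/ε₁ + 1/ε₂ − 1).
T₁⁴ − T₂⁴ = 4.756×10¹⁰ − 4.712×10⁹ = 4.285×10¹⁰ K⁴.
1/ε₁ + 1/ε₂ − 1 = 1.220 + 1.299 − 1 = 1.518.
q = 5.67×10⁻⁸ × 4.285×10¹⁰ / 1.518.

q ≈ 1600 W/m²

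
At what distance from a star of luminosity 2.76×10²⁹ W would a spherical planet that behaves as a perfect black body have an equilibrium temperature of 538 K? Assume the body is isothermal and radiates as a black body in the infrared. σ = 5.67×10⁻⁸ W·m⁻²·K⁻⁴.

d ≈ 1.08×10¹² m

For an isothermal black-emitting sphere, (1−a)S·πr² = σ·4πr²·T⁴ ⇒ S = 4σT⁴/(1−a).
S = 4·5.67×10⁻⁸·(538)⁴/1.00 = 19000 W/m².
Flux falls as S = L/(4πd²), so d = √(L/(4πS)) = √(2.76×10²⁹/(4π·19000)).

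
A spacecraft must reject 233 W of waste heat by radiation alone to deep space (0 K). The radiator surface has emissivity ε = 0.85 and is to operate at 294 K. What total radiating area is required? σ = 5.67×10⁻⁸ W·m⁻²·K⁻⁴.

P = εσA T⁴ ⇒ A = P/(εσT⁴).
T⁴ = 7.471×10⁹ K⁴.
A = 233/(0.85 × 5.67×10⁻⁸ × 7.471×10⁹).

A ≈ 0.647 m²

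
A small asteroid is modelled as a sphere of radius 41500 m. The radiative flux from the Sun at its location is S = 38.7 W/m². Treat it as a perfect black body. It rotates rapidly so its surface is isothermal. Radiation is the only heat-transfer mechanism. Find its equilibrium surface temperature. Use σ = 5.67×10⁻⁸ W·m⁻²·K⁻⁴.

At equilibrium, absorbed power = emitted power.
Absorbing cross-section = πr² = 5.411×10⁹ m²; emitting surface = 4πr² = 2.164×10¹⁰ m² (ratio 4).
S·A_cross = εσ·A_surf·T⁴  ⇒  T⁴ = S/(4σ).
T⁴ = 1.00·38.7/(4·5.67×10⁻⁸) = 1.706×10⁸ K⁴.
T = (1.706×10⁸)^(1/4).

T ≈ 114 K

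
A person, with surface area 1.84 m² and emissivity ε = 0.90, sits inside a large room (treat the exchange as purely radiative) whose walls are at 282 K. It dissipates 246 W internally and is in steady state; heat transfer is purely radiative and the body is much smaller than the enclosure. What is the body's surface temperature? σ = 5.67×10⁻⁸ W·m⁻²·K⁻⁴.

For a small grey body in a large enclosure, net radiated power = εσA(T⁴ − T_w⁴).
Steady state: P = εσA(T⁴ − T_w⁴) with A = 1.84 m².
T⁴ = P/(εσA) + T_w⁴ = 246/(0.90·5.67×10⁻⁸·1.840) + (282)⁴
    = 2.620×10⁹ + 6.324×10⁹ = 8.944×10⁹ K⁴.

T ≈ 308 K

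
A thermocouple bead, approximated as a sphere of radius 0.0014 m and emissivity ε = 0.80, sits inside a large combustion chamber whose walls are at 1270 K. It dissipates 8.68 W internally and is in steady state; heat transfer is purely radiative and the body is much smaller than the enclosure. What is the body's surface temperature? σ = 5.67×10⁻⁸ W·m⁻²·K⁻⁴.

T ≈ 1790 K

For a small grey body in a large enclosure, net radiated power = εσA(T⁴ − T_w⁴).
Steady state: P = εσA(T⁴ − T_w⁴) with A = 4πr² = 2.463×10⁻⁵ m².
T⁴ = P/(εσA) + T_w⁴ = 8.68/(0.80·5.67×10⁻⁸·2.463×10⁻⁵) + (1270)⁴
    = 7.769×10¹² + 2.601×10¹² = 1.037×10¹³ K⁴.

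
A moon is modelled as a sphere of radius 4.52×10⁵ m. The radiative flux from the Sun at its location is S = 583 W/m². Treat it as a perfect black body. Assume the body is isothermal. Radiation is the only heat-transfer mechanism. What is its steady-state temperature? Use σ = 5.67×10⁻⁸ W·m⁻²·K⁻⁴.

At equilibrium, absorbed power = emitted power.
Absorbing cross-section = πr² = 6.418×10¹¹ m²; emitting surface = 4πr² = 2.567×10¹² m² (ratio 4).
S·A_cross = εσ·A_surf·T⁴  ⇒  T⁴ = S/(4σ).
T⁴ = 1.00·583/(4·5.67×10⁻⁸) = 2.571×10⁹ K⁴.
T = (2.571×10⁹)^(1/4).

T ≈ 225 K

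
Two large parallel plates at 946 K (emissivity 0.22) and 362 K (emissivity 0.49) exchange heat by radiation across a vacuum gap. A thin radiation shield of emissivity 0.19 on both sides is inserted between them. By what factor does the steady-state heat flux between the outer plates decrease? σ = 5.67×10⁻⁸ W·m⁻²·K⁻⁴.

factor ≈ 2.71

Without shield: q₀ = σΔ(T⁴)/(1/ε₁+1/ε₂−1) with denominator 5.586.
With shield the two gaps are in series; the resistances add: (1/ε₁+1/ε_s−1)+(1/ε_s+1/ε₂−1) = 8.809+6.304 = 15.11.
Heat-flux ratio q₀/q = 15.11/5.586.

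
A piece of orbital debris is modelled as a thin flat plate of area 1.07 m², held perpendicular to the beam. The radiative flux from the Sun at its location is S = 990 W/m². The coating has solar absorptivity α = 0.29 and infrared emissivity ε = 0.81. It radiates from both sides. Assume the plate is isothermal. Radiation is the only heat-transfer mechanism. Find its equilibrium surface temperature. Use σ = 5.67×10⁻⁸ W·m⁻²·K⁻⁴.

T ≈ 236 K

At equilibrium, absorbed power = emitted power.
Absorbing cross-section = A = 1.070 m²; emitting surface = 2A = 2.140 m² (ratio 2).
αS·A_cross = εσ·A_surf·T⁴  ⇒  T⁴ = αS/(ε·2σ).
T⁴ = 0.290·990/(0.81·2·5.67×10⁻⁸) = 3.126×10⁹ K⁴.
T = (3.126×10⁹)^(1/4).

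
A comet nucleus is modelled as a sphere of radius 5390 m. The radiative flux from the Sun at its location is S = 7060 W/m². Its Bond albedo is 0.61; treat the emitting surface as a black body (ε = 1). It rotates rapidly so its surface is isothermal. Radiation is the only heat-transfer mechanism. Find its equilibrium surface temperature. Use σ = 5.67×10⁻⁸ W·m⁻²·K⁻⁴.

At equilibrium, absorbed power = emitted power.
Absorbing cross-section = πr² = 9.127×10⁷ m²; emitting surface = 4πr² = 3.651×10⁸ m² (ratio 4).
(1−a)S·A_cross = εσ·A_surf·T⁴  ⇒  T⁴ = (1−a)S/(4σ).
T⁴ = 0.390·7060/(4·5.67×10⁻⁸) = 1.214×10¹⁰ K⁴.
T = (1.214×10¹⁰)^(1/4).

T ≈ 332 K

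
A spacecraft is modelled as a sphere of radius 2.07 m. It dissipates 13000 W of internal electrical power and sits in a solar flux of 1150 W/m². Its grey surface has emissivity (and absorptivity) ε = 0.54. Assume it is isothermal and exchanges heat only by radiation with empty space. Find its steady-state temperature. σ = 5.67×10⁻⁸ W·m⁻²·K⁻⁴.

At steady state, absorbed solar power + internal power = radiated power.
Absorbed: α·S·A_cross = 0.54·1150·13.46 = 8360 W (cross-section πr²).
Total input = 8360 + 13000 = 21360 W.
Radiated: εσ·A_surf·T⁴ with A_surf = 4πr² = 53.85 m².
T⁴ = 21360/(0.54·5.67×10⁻⁸·53.85) = 1.296×10¹⁰ K⁴.

T ≈ 337 K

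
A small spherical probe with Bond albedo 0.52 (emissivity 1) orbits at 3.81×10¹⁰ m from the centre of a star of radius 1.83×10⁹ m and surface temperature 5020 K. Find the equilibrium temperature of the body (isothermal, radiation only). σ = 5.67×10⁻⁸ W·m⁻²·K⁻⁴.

T ≈ 648 K

The star's surface emits σT_*⁴; at distance d the flux is S = σT_*⁴(R_*/d)².
S = 5.67×10⁻⁸·(5020)⁴·(1.83×10⁹/3.81×10¹⁰)² = 83070 W/m².
For an isothermal sphere T⁴ = (1−a)S/(4σ) = 1.758×10¹¹ K⁴.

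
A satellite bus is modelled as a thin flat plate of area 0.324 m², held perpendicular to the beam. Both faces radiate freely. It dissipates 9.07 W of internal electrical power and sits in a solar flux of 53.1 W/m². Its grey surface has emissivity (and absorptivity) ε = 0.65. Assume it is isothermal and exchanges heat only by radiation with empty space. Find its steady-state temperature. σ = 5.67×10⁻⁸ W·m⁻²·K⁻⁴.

At steady state, absorbed solar power + internal power = radiated power.
Absorbed: α·S·A_cross = 0.65·53.1·0.3240 = 11.18 W (cross-section A).
Total input = 11.18 + 9.07 = 20.25 W.
Radiated: εσ·A_surf·T⁴ with A_surf = 2A = 0.6480 m².
T⁴ = 20.25/(0.65·5.67×10⁻⁸·0.6480) = 8.480×10⁸ K⁴.

T ≈ 171 K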